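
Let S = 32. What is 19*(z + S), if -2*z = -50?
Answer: 1083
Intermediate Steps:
z = 25 (z = -1/2*(-50) = 25)
19*(z + S) = 19*(25 + 32) = 19*57 = 1083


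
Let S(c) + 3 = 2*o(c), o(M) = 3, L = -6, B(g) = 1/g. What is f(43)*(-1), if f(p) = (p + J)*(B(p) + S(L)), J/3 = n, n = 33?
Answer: -18460/43 ≈ -429.30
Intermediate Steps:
J = 99 (J = 3*33 = 99)
S(c) = 3 (S(c) = -3 + 2*3 = -3 + 6 = 3)
f(p) = (3 + 1/p)*(99 + p) (f(p) = (p + 99)*(1/p + 3) = (99 + p)*(3 + 1/p) = (3 + 1/p)*(99 + p))
f(43)*(-1) = (298 + 3*43 + 99/43)*(-1) = (298 + 129 + 99*(1/43))*(-1) = (298 + 129 + 99/43)*(-1) = (18460/43)*(-1) = -18460/43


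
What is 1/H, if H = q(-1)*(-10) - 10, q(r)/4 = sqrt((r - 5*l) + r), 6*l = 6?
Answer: I/(10*(-I + 4*sqrt(7))) ≈ -0.00088496 + 0.0093655*I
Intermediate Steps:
l = 1 (l = (1/6)*6 = 1)
q(r) = 4*sqrt(-5 + 2*r) (q(r) = 4*sqrt((r - 5*1) + r) = 4*sqrt((r - 5) + r) = 4*sqrt((-5 + r) + r) = 4*sqrt(-5 + 2*r))
H = -10 - 40*I*sqrt(7) (H = (4*sqrt(-5 + 2*(-1)))*(-10) - 10 = (4*sqrt(-5 - 2))*(-10) - 10 = (4*sqrt(-7))*(-10) - 10 = (4*(I*sqrt(7)))*(-10) - 10 = (4*I*sqrt(7))*(-10) - 10 = -40*I*sqrt(7) - 10 = -10 - 40*I*sqrt(7) ≈ -10.0 - 105.83*I)
1/H = 1/(-10 - 40*I*sqrt(7))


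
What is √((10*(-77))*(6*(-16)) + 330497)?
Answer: 13*√2393 ≈ 635.94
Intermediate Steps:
√((10*(-77))*(6*(-16)) + 330497) = √(-770*(-96) + 330497) = √(73920 + 330497) = √404417 = 13*√2393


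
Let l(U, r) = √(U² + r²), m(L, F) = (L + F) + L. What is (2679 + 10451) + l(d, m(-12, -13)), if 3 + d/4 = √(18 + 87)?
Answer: 13130 + √(3193 - 96*√105) ≈ 13177.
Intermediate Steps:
m(L, F) = F + 2*L (m(L, F) = (F + L) + L = F + 2*L)
d = -12 + 4*√105 (d = -12 + 4*√(18 + 87) = -12 + 4*√105 ≈ 28.988)
(2679 + 10451) + l(d, m(-12, -13)) = (2679 + 10451) + √((-12 + 4*√105)² + (-13 + 2*(-12))²) = 13130 + √((-12 + 4*√105)² + (-13 - 24)²) = 13130 + √((-12 + 4*√105)² + (-37)²) = 13130 + √((-12 + 4*√105)² + 1369) = 13130 + √(1369 + (-12 + 4*√105)²)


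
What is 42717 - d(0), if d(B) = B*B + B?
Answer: 42717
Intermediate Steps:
d(B) = B + B² (d(B) = B² + B = B + B²)
42717 - d(0) = 42717 - 0*(1 + 0) = 42717 - 0 = 42717 - 1*0 = 42717 + 0 = 42717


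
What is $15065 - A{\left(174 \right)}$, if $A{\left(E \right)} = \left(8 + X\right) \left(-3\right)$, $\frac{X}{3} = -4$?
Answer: $15053$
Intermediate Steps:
$X = -12$ ($X = 3 \left(-4\right) = -12$)
$A{\left(E \right)} = 12$ ($A{\left(E \right)} = \left(8 - 12\right) \left(-3\right) = \left(-4\right) \left(-3\right) = 12$)
$15065 - A{\left(174 \right)} = 15065 - 12 = 15053$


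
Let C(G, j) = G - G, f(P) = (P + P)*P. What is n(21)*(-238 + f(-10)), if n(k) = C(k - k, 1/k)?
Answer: 0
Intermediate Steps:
f(P) = 2*P**2 (f(P) = (2*P)*P = 2*P**2)
C(G, j) = 0
n(k) = 0
n(21)*(-238 + f(-10)) = 0*(-238 + 2*(-10)**2) = 0*(-238 + 2*100) = 0*(-238 + 200) = 0*(-38) = 0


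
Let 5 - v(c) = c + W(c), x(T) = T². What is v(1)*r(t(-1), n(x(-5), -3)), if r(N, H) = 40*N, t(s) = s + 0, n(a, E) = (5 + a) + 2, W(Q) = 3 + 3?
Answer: 80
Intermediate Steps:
W(Q) = 6
n(a, E) = 7 + a
v(c) = -1 - c (v(c) = 5 - (c + 6) = 5 - (6 + c) = 5 + (-6 - c) = -1 - c)
t(s) = s
v(1)*r(t(-1), n(x(-5), -3)) = (-1 - 1*1)*(40*(-1)) = (-1 - 1)*(-40) = -2*(-40) = 80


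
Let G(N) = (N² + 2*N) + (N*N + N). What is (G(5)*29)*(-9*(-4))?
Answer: 67860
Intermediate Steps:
G(N) = 2*N² + 3*N (G(N) = (N² + 2*N) + (N² + N) = (N² + 2*N) + (N + N²) = 2*N² + 3*N)
(G(5)*29)*(-9*(-4)) = ((5*(3 + 2*5))*29)*(-9*(-4)) = ((5*(3 + 10))*29)*36 = ((5*13)*29)*36 = (65*29)*36 = 1885*36 = 67860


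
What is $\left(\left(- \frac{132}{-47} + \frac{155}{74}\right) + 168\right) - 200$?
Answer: $- \frac{94243}{3478} \approx -27.097$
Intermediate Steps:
$\left(\left(- \frac{132}{-47} + \frac{155}{74}\right) + 168\right) - 200 = \left(\left(\left(-132\right) \left(- \frac{1}{47}\right) + 155 \cdot \frac{1}{74}\right) + 168\right) - 200 = \left(\left(\frac{132}{47} + \frac{155}{74}\right) + 168\right) - 200 = \left(\frac{17053}{3478} + 168\right) - 200 = \frac{601357}{3478} - 200 = - \frac{94243}{3478}$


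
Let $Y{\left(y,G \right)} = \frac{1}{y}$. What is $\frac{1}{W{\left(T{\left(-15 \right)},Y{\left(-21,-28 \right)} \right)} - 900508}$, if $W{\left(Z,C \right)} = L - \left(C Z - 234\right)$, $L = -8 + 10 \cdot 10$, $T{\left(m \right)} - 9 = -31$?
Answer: $- \frac{21}{18903844} \approx -1.1109 \cdot 10^{-6}$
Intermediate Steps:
$T{\left(m \right)} = -22$ ($T{\left(m \right)} = 9 - 31 = -22$)
$L = 92$ ($L = -8 + 100 = 92$)
$W{\left(Z,C \right)} = 326 - C Z$ ($W{\left(Z,C \right)} = 92 - \left(C Z - 234\right) = 92 - \left(-234 + C Z\right) = 326 - C Z$)
$\frac{1}{W{\left(T{\left(-15 \right)},Y{\left(-21,-28 \right)} \right)} - 900508} = \frac{1}{\left(326 - \frac{1}{-21} \left(-22\right)\right) - 900508} = \frac{1}{\left(326 - \left(- \frac{1}{21}\right) \left(-22\right)\right) - 900508} = \frac{1}{\left(326 - \frac{22}{21}\right) - 900508} = \frac{1}{\frac{6824}{21} - 900508} = \frac{1}{- \frac{18903844}{21}} = - \frac{21}{18903844}$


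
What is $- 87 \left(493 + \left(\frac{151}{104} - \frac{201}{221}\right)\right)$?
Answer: $- \frac{75914721}{1768} \approx -42938.0$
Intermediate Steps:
$- 87 \left(493 + \left(\frac{151}{104} - \frac{201}{221}\right)\right) = - 87 \left(493 + \frac{959}{1768}\right) = \left(-87\right) \frac{872583}{1768} = - \frac{75914721}{1768}$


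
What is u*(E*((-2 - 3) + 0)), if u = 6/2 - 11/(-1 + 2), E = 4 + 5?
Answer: 360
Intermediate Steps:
E = 9
u = -8 (u = 6*(½) - 11/1 = 3 - 11*1 = 3 - 11 = -8)
u*(E*((-2 - 3) + 0)) = -72*((-2 - 3) + 0) = -72*(-5 + 0) = -72*(-5) = -8*(-45) = 360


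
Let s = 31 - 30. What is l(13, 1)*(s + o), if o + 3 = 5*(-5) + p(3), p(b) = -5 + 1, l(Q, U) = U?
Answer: -31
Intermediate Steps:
p(b) = -4
s = 1
o = -32 (o = -3 + (5*(-5) - 4) = -3 + (-25 - 4) = -3 - 29 = -32)
l(13, 1)*(s + o) = 1*(1 - 32) = 1*(-31) = -31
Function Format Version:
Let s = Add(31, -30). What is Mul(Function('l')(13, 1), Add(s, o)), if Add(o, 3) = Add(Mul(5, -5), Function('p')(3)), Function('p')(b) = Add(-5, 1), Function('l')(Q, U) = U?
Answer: -31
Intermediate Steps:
Function('p')(b) = -4
s = 1
o = -32 (o = Add(-3, Add(Mul(5, -5), -4)) = Add(-3, Add(-25, -4)) = Add(-3, -29) = -32)
Mul(Function('l')(13, 1), Add(s, o)) = Mul(1, Add(1, -32)) = Mul(1, -31) = -31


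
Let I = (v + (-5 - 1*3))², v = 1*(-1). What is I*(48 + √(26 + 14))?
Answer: 3888 + 162*√10 ≈ 4400.3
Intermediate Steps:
v = -1
I = 81 (I = (-1 + (-5 - 1*3))² = (-1 + (-5 - 3))² = (-1 - 8)² = (-9)² = 81)
I*(48 + √(26 + 14)) = 81*(48 + √(26 + 14)) = 81*(48 + √40) = 81*(48 + 2*√10) = 3888 + 162*√10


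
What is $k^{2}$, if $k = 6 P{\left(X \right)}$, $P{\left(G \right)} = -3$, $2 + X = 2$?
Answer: $324$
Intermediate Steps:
$X = 0$ ($X = -2 + 2 = 0$)
$k = -18$ ($k = 6 \left(-3\right) = -18$)
$k^{2} = \left(-18\right)^{2} = 324$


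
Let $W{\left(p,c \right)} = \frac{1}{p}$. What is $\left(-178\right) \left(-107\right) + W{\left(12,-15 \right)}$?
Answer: $\frac{228553}{12} \approx 19046.0$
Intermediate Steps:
$\left(-178\right) \left(-107\right) + W{\left(12,-15 \right)} = \left(-178\right) \left(-107\right) + \frac{1}{12} = 19046 + \frac{1}{12} = \frac{228553}{12}$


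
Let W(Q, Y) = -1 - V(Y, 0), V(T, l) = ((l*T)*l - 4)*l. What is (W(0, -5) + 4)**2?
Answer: 9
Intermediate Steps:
V(T, l) = l*(-4 + T*l**2) (V(T, l) = ((T*l)*l - 4)*l = (T*l**2 - 4)*l = (-4 + T*l**2)*l = l*(-4 + T*l**2))
W(Q, Y) = -1 (W(Q, Y) = -1 - 0*(-4 + Y*0**2) = -1 - 0*(-4 + Y*0) = -1 - 0*(-4 + 0) = -1 - 0*(-4) = -1 - 1*0 = -1 + 0 = -1)
(W(0, -5) + 4)**2 = (-1 + 4)**2 = 3**2 = 9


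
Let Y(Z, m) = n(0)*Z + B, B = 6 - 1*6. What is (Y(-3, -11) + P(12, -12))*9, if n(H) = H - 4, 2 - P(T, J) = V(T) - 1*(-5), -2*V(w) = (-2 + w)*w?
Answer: 621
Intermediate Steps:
V(w) = -w*(-2 + w)/2 (V(w) = -(-2 + w)*w/2 = -w*(-2 + w)/2)
P(T, J) = -3 - T*(2 - T)/2 (P(T, J) = 2 - (T*(2 - T)/2 - 1*(-5)) = 2 - (T*(2 - T)/2 + 5) = 2 - (5 + T*(2 - T)/2) = 2 + (-5 - T*(2 - T)/2) = -3 - T*(2 - T)/2)
n(H) = -4 + H
B = 0 (B = 6 - 6 = 0)
Y(Z, m) = -4*Z (Y(Z, m) = (-4 + 0)*Z + 0 = -4*Z + 0 = -4*Z)
(Y(-3, -11) + P(12, -12))*9 = (-4*(-3) + (-3 + (1/2)*12*(-2 + 12)))*9 = (12 + (-3 + (1/2)*12*10))*9 = (12 + (-3 + 60))*9 = (12 + 57)*9 = 69*9 = 621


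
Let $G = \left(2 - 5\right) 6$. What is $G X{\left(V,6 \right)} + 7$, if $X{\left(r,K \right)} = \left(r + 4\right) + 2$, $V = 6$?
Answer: $-209$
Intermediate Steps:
$X{\left(r,K \right)} = 6 + r$ ($X{\left(r,K \right)} = \left(4 + r\right) + 2 = 6 + r$)
$G = -18$ ($G = \left(-3\right) 6 = -18$)
$G X{\left(V,6 \right)} + 7 = - 18 \left(6 + 6\right) + 7 = \left(-18\right) 12 + 7 = -216 + 7 = -209$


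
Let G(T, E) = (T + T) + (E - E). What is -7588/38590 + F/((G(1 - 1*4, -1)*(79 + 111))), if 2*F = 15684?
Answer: -1037577/146642 ≈ -7.0756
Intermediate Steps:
F = 7842 (F = (1/2)*15684 = 7842)
G(T, E) = 2*T (G(T, E) = 2*T + 0 = 2*T)
-7588/38590 + F/((G(1 - 1*4, -1)*(79 + 111))) = -7588/38590 + 7842/(((2*(1 - 1*4))*(79 + 111))) = -7588*1/38590 + 7842/(((2*(1 - 4))*190)) = -3794/19295 + 7842/(((2*(-3))*190)) = -3794/19295 + 7842/((-6*190)) = -3794/19295 + 7842/(-1140) = -3794/19295 + 7842*(-1/1140) = -3794/19295 - 1307/190 = -1037577/146642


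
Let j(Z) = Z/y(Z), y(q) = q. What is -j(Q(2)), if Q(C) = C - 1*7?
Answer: -1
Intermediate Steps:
Q(C) = -7 + C (Q(C) = C - 7 = -7 + C)
j(Z) = 1 (j(Z) = Z/Z = 1)
-j(Q(2)) = -1*1 = -1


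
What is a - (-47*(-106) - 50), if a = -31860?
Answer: -36792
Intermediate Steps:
a - (-47*(-106) - 50) = -31860 - (-47*(-106) - 50) = -31860 - (4982 - 50) = -31860 - 1*4932 = -31860 - 4932 = -36792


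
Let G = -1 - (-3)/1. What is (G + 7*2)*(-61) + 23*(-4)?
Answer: -1068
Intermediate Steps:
G = 2 (G = -1 - (-3) = -1 - 1*(-3) = -1 + 3 = 2)
(G + 7*2)*(-61) + 23*(-4) = (2 + 7*2)*(-61) + 23*(-4) = (2 + 14)*(-61) - 92 = 16*(-61) - 92 = -976 - 92 = -1068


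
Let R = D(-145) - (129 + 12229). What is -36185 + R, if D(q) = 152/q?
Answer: -7038887/145 ≈ -48544.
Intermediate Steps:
R = -1792062/145 (R = 152/(-145) - (129 + 12229) = 152*(-1/145) - 1*12358 = -152/145 - 12358 = -1792062/145 ≈ -12359.)
-36185 + R = -36185 - 1792062/145 = -7038887/145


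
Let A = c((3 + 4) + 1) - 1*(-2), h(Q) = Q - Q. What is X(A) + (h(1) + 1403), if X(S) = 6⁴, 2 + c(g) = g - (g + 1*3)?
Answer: 2699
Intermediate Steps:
h(Q) = 0
c(g) = -5 (c(g) = -2 + (g - (g + 1*3)) = -2 + (g - (g + 3)) = -2 + (g - (3 + g)) = -2 + (g + (-3 - g)) = -2 - 3 = -5)
A = -3 (A = -5 - 1*(-2) = -5 + 2 = -3)
X(S) = 1296
X(A) + (h(1) + 1403) = 1296 + (0 + 1403) = 1296 + 1403 = 2699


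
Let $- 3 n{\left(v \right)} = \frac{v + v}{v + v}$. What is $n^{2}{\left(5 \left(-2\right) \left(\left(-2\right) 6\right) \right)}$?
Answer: $\frac{1}{9} \approx 0.11111$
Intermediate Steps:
$n{\left(v \right)} = - \frac{1}{3}$ ($n{\left(v \right)} = - \frac{\left(v + v\right) \frac{1}{v + v}}{3} = - \frac{2 v \frac{1}{2 v}}{3} = \left(- \frac{1}{3}\right) 1 = - \frac{1}{3}$)
$n^{2}{\left(5 \left(-2\right) \left(\left(-2\right) 6\right) \right)} = \left(- \frac{1}{3}\right)^{2} = \frac{1}{9}$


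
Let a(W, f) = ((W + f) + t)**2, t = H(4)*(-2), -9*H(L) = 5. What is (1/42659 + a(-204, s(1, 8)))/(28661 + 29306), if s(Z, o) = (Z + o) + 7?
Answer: 120687600797/200297954493 ≈ 0.60254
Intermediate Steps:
H(L) = -5/9 (H(L) = -1/9*5 = -5/9)
t = 10/9 (t = -5/9*(-2) = 10/9 ≈ 1.1111)
s(Z, o) = 7 + Z + o
a(W, f) = (10/9 + W + f)**2 (a(W, f) = ((W + f) + 10/9)**2 = (10/9 + W + f)**2)
(1/42659 + a(-204, s(1, 8)))/(28661 + 29306) = (1/42659 + (10 + 9*(-204) + 9*(7 + 1 + 8))**2/81)/(28661 + 29306) = (1/42659 + (10 - 1836 + 9*16)**2/81)/57967 = (1/42659 + (10 - 1836 + 144)**2/81)*(1/57967) = (1/42659 + (1/81)*(-1682)**2)*(1/57967) = (1/42659 + (1/81)*2829124)*(1/57967) = (1/42659 + 2829124/81)*(1/57967) = (120687600797/3455379)*(1/57967) = 120687600797/200297954493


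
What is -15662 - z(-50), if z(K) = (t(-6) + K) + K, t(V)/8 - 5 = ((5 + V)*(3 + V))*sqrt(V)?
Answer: -15602 - 24*I*sqrt(6) ≈ -15602.0 - 58.788*I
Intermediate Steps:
t(V) = 40 + 8*sqrt(V)*(3 + V)*(5 + V) (t(V) = 40 + 8*(((5 + V)*(3 + V))*sqrt(V)) = 40 + 8*(((3 + V)*(5 + V))*sqrt(V)) = 40 + 8*(sqrt(V)*(3 + V)*(5 + V)) = 40 + 8*sqrt(V)*(3 + V)*(5 + V))
z(K) = 40 + 2*K + 24*I*sqrt(6) (z(K) = ((40 + 8*(-6)**(5/2) + 64*(-6)**(3/2) + 120*sqrt(-6)) + K) + K = ((40 + 8*(36*I*sqrt(6)) + 64*(-6*I*sqrt(6)) + 120*(I*sqrt(6))) + K) + K = ((40 + 288*I*sqrt(6) - 384*I*sqrt(6) + 120*I*sqrt(6)) + K) + K = ((40 + 24*I*sqrt(6)) + K) + K = (40 + K + 24*I*sqrt(6)) + K = 40 + 2*K + 24*I*sqrt(6))
-15662 - z(-50) = -15662 - (40 + 2*(-50) + 24*I*sqrt(6)) = -15662 - (40 - 100 + 24*I*sqrt(6)) = -15662 - (-60 + 24*I*sqrt(6)) = -15662 + (60 - 24*I*sqrt(6)) = -15602 - 24*I*sqrt(6)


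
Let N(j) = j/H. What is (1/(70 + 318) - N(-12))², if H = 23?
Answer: 21893041/79637776 ≈ 0.27491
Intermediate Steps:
N(j) = j/23
(1/(70 + 318) - N(-12))² = (1/(70 + 318) - (-12)/23)² = (1/388 - 1*(-12/23))² = (1/388 + 12/23)² = (4679/8924)² = 21893041/79637776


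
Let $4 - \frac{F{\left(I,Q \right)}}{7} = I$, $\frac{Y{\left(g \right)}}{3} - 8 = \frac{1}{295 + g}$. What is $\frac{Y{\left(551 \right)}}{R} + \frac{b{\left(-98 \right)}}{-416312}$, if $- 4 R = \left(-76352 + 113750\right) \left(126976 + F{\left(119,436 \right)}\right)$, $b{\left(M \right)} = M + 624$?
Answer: $- \frac{87490275117871}{69244609939063884} \approx -0.0012635$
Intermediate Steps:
$Y{\left(g \right)} = 24 + \frac{3}{295 + g}$
$b{\left(M \right)} = 624 + M$
$F{\left(I,Q \right)} = 28 - 7 I$
$R = - \frac{2359271529}{2}$ ($R = - \frac{\left(-76352 + 113750\right) \left(126976 + \left(28 - 833\right)\right)}{4} = - \frac{37398 \left(126976 + \left(28 - 833\right)\right)}{4} = - \frac{37398 \left(126976 - 805\right)}{4} = - \frac{37398 \cdot 126171}{4} = \left(- \frac{1}{4}\right) 4718543058 = - \frac{2359271529}{2} \approx -1.1796 \cdot 10^{9}$)
$\frac{Y{\left(551 \right)}}{R} + \frac{b{\left(-98 \right)}}{-416312} = \frac{3 \frac{1}{295 + 551} \left(2361 + 8 \cdot 551\right)}{- \frac{2359271529}{2}} + \frac{624 - 98}{-416312} = \frac{3 \left(2361 + 4408\right)}{846} \left(- \frac{2}{2359271529}\right) + 526 \left(- \frac{1}{416312}\right) = 3 \cdot \frac{1}{846} \cdot 6769 \left(- \frac{2}{2359271529}\right) - \frac{263}{208156} = \frac{6769}{282} \left(- \frac{2}{2359271529}\right) - \frac{263}{208156} = - \frac{6769}{332657285589} - \frac{263}{208156} = - \frac{87490275117871}{69244609939063884}$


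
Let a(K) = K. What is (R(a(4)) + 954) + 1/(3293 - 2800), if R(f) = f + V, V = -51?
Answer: 447152/493 ≈ 907.00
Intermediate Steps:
R(f) = -51 + f (R(f) = f - 51 = -51 + f)
(R(a(4)) + 954) + 1/(3293 - 2800) = ((-51 + 4) + 954) + 1/(3293 - 2800) = (-47 + 954) + 1/493 = 907 + 1/493 = 447152/493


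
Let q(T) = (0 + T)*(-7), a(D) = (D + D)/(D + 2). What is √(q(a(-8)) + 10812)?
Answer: 2*√24285/3 ≈ 103.89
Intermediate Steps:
a(D) = 2*D/(2 + D) (a(D) = (2*D)/(2 + D) = 2*D/(2 + D))
q(T) = -7*T (q(T) = T*(-7) = -7*T)
√(q(a(-8)) + 10812) = √(-14*(-8)/(2 - 8) + 10812) = √(-14*(-8)/(-6) + 10812) = √(-14*(-8)*(-1)/6 + 10812) = √(-7*8/3 + 10812) = √(-56/3 + 10812) = √(32380/3) = 2*√24285/3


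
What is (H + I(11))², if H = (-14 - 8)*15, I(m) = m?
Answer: 101761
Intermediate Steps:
H = -330 (H = -22*15 = -330)
(H + I(11))² = (-330 + 11)² = (-319)² = 101761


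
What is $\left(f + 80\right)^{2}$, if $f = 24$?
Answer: $10816$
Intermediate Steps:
$\left(f + 80\right)^{2} = \left(24 + 80\right)^{2} = 104^{2} = 10816$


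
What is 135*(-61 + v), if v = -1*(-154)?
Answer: 12555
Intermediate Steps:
v = 154
135*(-61 + v) = 135*(-61 + 154) = 135*93 = 12555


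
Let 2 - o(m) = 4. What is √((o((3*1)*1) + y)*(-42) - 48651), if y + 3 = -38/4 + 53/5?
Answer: 2*I*√303045/5 ≈ 220.2*I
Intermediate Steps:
y = -19/10 (y = -3 + (-38/4 + 53/5) = -3 + (-38*¼ + 53*(⅕)) = -3 + (-19/2 + 53/5) = -3 + 11/10 = -19/10 ≈ -1.9000)
o(m) = -2 (o(m) = 2 - 1*4 = 2 - 4 = -2)
√((o((3*1)*1) + y)*(-42) - 48651) = √((-2 - 19/10)*(-42) - 48651) = √(-39/10*(-42) - 48651) = √(819/5 - 48651) = √(-242436/5) = 2*I*√303045/5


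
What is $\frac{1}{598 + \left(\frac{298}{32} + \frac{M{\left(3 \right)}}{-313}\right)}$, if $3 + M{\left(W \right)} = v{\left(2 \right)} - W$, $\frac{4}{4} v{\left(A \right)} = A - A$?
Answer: $\frac{5008}{3041517} \approx 0.0016465$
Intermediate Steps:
$v{\left(A \right)} = 0$ ($v{\left(A \right)} = A - A = 0$)
$M{\left(W \right)} = -3 - W$ ($M{\left(W \right)} = -3 + \left(0 - W\right) = -3 - W$)
$\frac{1}{598 + \left(\frac{298}{32} + \frac{M{\left(3 \right)}}{-313}\right)} = \frac{1}{598 + \left(\frac{298}{32} + \frac{-3 - 3}{-313}\right)} = \frac{1}{598 + \left(298 \cdot \frac{1}{32} + \left(-3 - 3\right) \left(- \frac{1}{313}\right)\right)} = \frac{1}{598 + \left(\frac{149}{16} - - \frac{6}{313}\right)} = \frac{1}{598 + \left(\frac{149}{16} + \frac{6}{313}\right)} = \frac{1}{598 + \frac{46733}{5008}} = \frac{1}{\frac{3041517}{5008}} = \frac{5008}{3041517}$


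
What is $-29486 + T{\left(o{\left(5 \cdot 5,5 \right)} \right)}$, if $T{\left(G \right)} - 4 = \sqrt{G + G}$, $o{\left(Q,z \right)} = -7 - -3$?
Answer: $-29482 + 2 i \sqrt{2} \approx -29482.0 + 2.8284 i$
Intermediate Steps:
$o{\left(Q,z \right)} = -4$ ($o{\left(Q,z \right)} = -7 + 3 = -4$)
$T{\left(G \right)} = 4 + \sqrt{2} \sqrt{G}$ ($T{\left(G \right)} = 4 + \sqrt{G + G} = 4 + \sqrt{2 G} = 4 + \sqrt{2} \sqrt{G}$)
$-29486 + T{\left(o{\left(5 \cdot 5,5 \right)} \right)} = -29486 + \left(4 + \sqrt{2} \sqrt{-4}\right) = -29486 + \left(4 + \sqrt{2} \cdot 2 i\right) = -29486 + \left(4 + 2 i \sqrt{2}\right) = -29482 + 2 i \sqrt{2}$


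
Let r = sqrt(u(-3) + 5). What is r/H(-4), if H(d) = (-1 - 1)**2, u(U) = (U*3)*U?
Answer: sqrt(2) ≈ 1.4142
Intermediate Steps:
u(U) = 3*U**2 (u(U) = (3*U)*U = 3*U**2)
r = 4*sqrt(2) (r = sqrt(3*(-3)**2 + 5) = sqrt(3*9 + 5) = sqrt(27 + 5) = sqrt(32) = 4*sqrt(2) ≈ 5.6569)
H(d) = 4 (H(d) = (-2)**2 = 4)
r/H(-4) = (4*sqrt(2))/4 = sqrt(2)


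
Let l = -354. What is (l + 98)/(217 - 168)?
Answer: -256/49 ≈ -5.2245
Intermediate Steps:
(l + 98)/(217 - 168) = (-354 + 98)/(217 - 168) = -256/49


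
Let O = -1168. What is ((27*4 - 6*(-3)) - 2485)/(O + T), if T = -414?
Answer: 337/226 ≈ 1.4911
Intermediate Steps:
((27*4 - 6*(-3)) - 2485)/(O + T) = ((27*4 - 6*(-3)) - 2485)/(-1168 - 414) = ((108 + 18) - 2485)/(-1582) = (126 - 2485)*(-1/1582) = -2359*(-1/1582) = 337/226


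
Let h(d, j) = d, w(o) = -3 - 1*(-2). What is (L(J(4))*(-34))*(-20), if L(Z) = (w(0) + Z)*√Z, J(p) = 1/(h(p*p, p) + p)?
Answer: -323*√5/5 ≈ -144.45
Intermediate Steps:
w(o) = -1 (w(o) = -3 + 2 = -1)
J(p) = 1/(p + p²) (J(p) = 1/(p*p + p) = 1/(p² + p) = 1/(p + p²))
L(Z) = √Z*(-1 + Z) (L(Z) = (-1 + Z)*√Z = √Z*(-1 + Z))
(L(J(4))*(-34))*(-20) = ((√(1/(4*(1 + 4)))*(-1 + 1/(4*(1 + 4))))*(-34))*(-20) = ((√((¼)/5)*(-1 + (¼)/5))*(-34))*(-20) = ((√((¼)*(⅕))*(-1 + (¼)*(⅕)))*(-34))*(-20) = ((√(1/20)*(-1 + 1/20))*(-34))*(-20) = (((√5/10)*(-19/20))*(-34))*(-20) = (-19*√5/200*(-34))*(-20) = (323*√5/100)*(-20) = -323*√5/5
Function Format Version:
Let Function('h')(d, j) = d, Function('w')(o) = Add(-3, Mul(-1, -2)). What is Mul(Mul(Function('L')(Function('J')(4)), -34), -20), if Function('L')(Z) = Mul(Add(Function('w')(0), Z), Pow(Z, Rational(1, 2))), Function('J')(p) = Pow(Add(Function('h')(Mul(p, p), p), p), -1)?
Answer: Mul(Rational(-323, 5), Pow(5, Rational(1, 2))) ≈ -144.45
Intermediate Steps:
Function('w')(o) = -1 (Function('w')(o) = Add(-3, 2) = -1)
Function('J')(p) = Pow(Add(p, Pow(p, 2)), -1) (Function('J')(p) = Pow(Add(Mul(p, p), p), -1) = Pow(Add(Pow(p, 2), p), -1) = Pow(Add(p, Pow(p, 2)), -1))
Function('L')(Z) = Mul(Pow(Z, Rational(1, 2)), Add(-1, Z)) (Function('L')(Z) = Mul(Add(-1, Z), Pow(Z, Rational(1, 2))) = Mul(Pow(Z, Rational(1, 2)), Add(-1, Z)))
Mul(Mul(Function('L')(Function('J')(4)), -34), -20) = Mul(Mul(Mul(Pow(Mul(Pow(4, -1), Pow(Add(1, 4), -1)), Rational(1, 2)), Add(-1, Mul(Pow(4, -1), Pow(Add(1, 4), -1)))), -34), -20) = Mul(Mul(Mul(Pow(Mul(Rational(1, 4), Pow(5, -1)), Rational(1, 2)), Add(-1, Mul(Rational(1, 4), Pow(5, -1)))), -34), -20) = Mul(Mul(Mul(Pow(Mul(Rational(1, 4), Rational(1, 5)), Rational(1, 2)), Add(-1, Mul(Rational(1, 4), Rational(1, 5)))), -34), -20) = Mul(Mul(Mul(Pow(Rational(1, 20), Rational(1, 2)), Add(-1, Rational(1, 20))), -34), -20) = Mul(Mul(Mul(Mul(Rational(1, 10), Pow(5, Rational(1, 2))), Rational(-19, 20)), -34), -20) = Mul(Mul(Mul(Rational(-19, 200), Pow(5, Rational(1, 2))), -34), -20) = Mul(Mul(Rational(323, 100), Pow(5, Rational(1, 2))), -20) = Mul(Rational(-323, 5), Pow(5, Rational(1, 2)))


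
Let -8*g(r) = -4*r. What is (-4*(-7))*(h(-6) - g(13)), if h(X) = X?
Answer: -350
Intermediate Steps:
g(r) = r/2 (g(r) = -(-1)*r/2 = r/2)
(-4*(-7))*(h(-6) - g(13)) = (-4*(-7))*(-6 - 13/2) = 28*(-6 - 1*13/2) = 28*(-6 - 13/2) = 28*(-25/2) = -350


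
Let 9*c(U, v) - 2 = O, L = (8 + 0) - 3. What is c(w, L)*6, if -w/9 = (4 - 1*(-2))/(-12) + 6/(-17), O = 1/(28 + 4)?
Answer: 65/48 ≈ 1.3542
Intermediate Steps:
L = 5 (L = 8 - 3 = 5)
O = 1/32 ≈ 0.031250
w = 261/34 (w = -9*((4 - 1*(-2))/(-12) + 6/(-17)) = -9*((4 + 2)*(-1/12) + 6*(-1/17)) = -9*(6*(-1/12) - 6/17) = -9*(-½ - 6/17) = -9*(-29/34) = 261/34 ≈ 7.6765)
c(U, v) = 65/288 (c(U, v) = 2/9 + (⅑)*(1/32) = 2/9 + 1/288 = 65/288)
c(w, L)*6 = (65/288)*6 = 65/48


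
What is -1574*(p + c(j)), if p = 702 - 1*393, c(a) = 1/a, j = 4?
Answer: -973519/2 ≈ -4.8676e+5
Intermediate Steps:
p = 309 (p = 702 - 393 = 309)
-1574*(p + c(j)) = -1574*(309 + 1/4) = -1574*(309 + ¼) = -1574*1237/4 = -973519/2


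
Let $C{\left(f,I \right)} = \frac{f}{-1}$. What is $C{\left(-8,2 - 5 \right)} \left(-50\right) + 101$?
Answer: $-299$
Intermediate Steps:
$C{\left(f,I \right)} = - f$ ($C{\left(f,I \right)} = f \left(-1\right) = - f$)
$C{\left(-8,2 - 5 \right)} \left(-50\right) + 101 = \left(-1\right) \left(-8\right) \left(-50\right) + 101 = 8 \left(-50\right) + 101 = -400 + 101 = -299$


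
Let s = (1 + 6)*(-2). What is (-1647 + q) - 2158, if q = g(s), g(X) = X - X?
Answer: -3805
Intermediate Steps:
s = -14 (s = 7*(-2) = -14)
g(X) = 0
q = 0
(-1647 + q) - 2158 = (-1647 + 0) - 2158 = -1647 - 2158 = -3805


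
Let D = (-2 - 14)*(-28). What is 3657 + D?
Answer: 4105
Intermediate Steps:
D = 448 (D = -16*(-28) = 448)
3657 + D = 3657 + 448 = 4105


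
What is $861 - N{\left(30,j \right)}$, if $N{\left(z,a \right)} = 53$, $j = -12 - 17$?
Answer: $808$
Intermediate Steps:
$j = -29$ ($j = -12 - 17 = -29$)
$861 - N{\left(30,j \right)} = 861 - 53 = 808$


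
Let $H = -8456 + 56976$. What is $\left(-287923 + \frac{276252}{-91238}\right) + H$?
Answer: $- \frac{10921463583}{45619} \approx -2.3941 \cdot 10^{5}$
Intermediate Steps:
$H = 48520$
$\left(-287923 + \frac{276252}{-91238}\right) + H = \left(-287923 + \frac{276252}{-91238}\right) + 48520 = \left(-287923 + 276252 \left(- \frac{1}{91238}\right)\right) + 48520 = \left(-287923 - \frac{138126}{45619}\right) + 48520 = - \frac{13134897463}{45619} + 48520 = - \frac{10921463583}{45619}$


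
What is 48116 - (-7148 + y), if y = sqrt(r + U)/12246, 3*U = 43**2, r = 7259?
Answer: 55264 - sqrt(70878)/36738 ≈ 55264.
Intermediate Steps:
U = 1849/3 (U = (1/3)*43**2 = (1/3)*1849 = 1849/3 ≈ 616.33)
y = sqrt(70878)/36738 (y = sqrt(7259 + 1849/3)/12246 = sqrt(23626/3)*(1/12246) = (sqrt(70878)/3)*(1/12246) = sqrt(70878)/36738 ≈ 0.0072467)
48116 - (-7148 + y) = 48116 - (-7148 + sqrt(70878)/36738) = 48116 + (7148 - sqrt(70878)/36738) = 55264 - sqrt(70878)/36738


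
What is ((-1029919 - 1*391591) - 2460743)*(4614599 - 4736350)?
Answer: 472668185003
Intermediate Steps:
((-1029919 - 1*391591) - 2460743)*(4614599 - 4736350) = ((-1029919 - 391591) - 2460743)*(-121751) = (-1421510 - 2460743)*(-121751) = -3882253*(-121751) = 472668185003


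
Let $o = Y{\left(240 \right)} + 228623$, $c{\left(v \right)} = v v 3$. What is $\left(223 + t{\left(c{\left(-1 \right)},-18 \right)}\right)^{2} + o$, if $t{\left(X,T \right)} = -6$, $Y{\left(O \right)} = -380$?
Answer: $275332$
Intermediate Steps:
$c{\left(v \right)} = 3 v^{2}$ ($c{\left(v \right)} = v^{2} \cdot 3 = 3 v^{2}$)
$o = 228243$ ($o = -380 + 228623 = 228243$)
$\left(223 + t{\left(c{\left(-1 \right)},-18 \right)}\right)^{2} + o = \left(223 - 6\right)^{2} + 228243 = 217^{2} + 228243 = 47089 + 228243 = 275332$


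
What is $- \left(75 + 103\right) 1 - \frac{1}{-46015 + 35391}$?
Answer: $- \frac{1891071}{10624} \approx -178.0$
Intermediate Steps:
$- \left(75 + 103\right) 1 - \frac{1}{-46015 + 35391} = - 178 \cdot 1 - \frac{1}{-10624} = \left(-1\right) 178 - - \frac{1}{10624} = -178 + \frac{1}{10624} = - \frac{1891071}{10624}$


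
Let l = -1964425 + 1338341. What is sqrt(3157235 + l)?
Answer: 3*sqrt(281239) ≈ 1591.0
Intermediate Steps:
l = -626084
sqrt(3157235 + l) = sqrt(3157235 - 626084) = sqrt(2531151) = 3*sqrt(281239)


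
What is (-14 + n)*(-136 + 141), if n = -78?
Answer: -460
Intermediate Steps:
(-14 + n)*(-136 + 141) = (-14 - 78)*(-136 + 141) = -92*5 = -460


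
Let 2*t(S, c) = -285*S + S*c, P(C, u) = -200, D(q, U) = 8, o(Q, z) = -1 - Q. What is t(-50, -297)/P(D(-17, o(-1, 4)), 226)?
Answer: -291/4 ≈ -72.750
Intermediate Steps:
t(S, c) = -285*S/2 + S*c/2 (t(S, c) = (-285*S + S*c)/2 = -285*S/2 + S*c/2)
t(-50, -297)/P(D(-17, o(-1, 4)), 226) = ((½)*(-50)*(-285 - 297))/(-200) = ((½)*(-50)*(-582))*(-1/200) = 14550*(-1/200) = -291/4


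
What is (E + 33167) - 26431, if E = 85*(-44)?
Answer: 2996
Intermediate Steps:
E = -3740
(E + 33167) - 26431 = (-3740 + 33167) - 26431 = 29427 - 26431 = 2996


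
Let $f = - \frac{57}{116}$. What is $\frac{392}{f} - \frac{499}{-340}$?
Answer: $- \frac{15432037}{19380} \approx -796.29$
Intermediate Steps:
$f = - \frac{57}{116}$ ($f = \left(-57\right) \frac{1}{116} = - \frac{57}{116} \approx -0.49138$)
$\frac{392}{f} - \frac{499}{-340} = \frac{392}{- \frac{57}{116}} - \frac{499}{-340} = 392 \left(- \frac{116}{57}\right) - - \frac{499}{340} = - \frac{45472}{57} + \frac{499}{340} = - \frac{15432037}{19380}$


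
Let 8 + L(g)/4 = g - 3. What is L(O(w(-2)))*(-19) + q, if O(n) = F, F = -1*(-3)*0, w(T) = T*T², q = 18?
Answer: 854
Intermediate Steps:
w(T) = T³
F = 0 (F = 3*0 = 0)
O(n) = 0
L(g) = -44 + 4*g (L(g) = -32 + 4*(g - 3) = -32 + 4*(-3 + g) = -32 + (-12 + 4*g) = -44 + 4*g)
L(O(w(-2)))*(-19) + q = (-44 + 4*0)*(-19) + 18 = (-44 + 0)*(-19) + 18 = -44*(-19) + 18 = 836 + 18 = 854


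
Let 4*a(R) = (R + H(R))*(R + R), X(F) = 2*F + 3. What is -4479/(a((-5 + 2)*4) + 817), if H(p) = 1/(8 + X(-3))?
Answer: -22395/4439 ≈ -5.0451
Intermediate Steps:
X(F) = 3 + 2*F
H(p) = ⅕ (H(p) = 1/(8 + (3 + 2*(-3))) = 1/(8 + (3 - 6)) = 1/(8 - 3) = 1/5 = ⅕)
a(R) = R*(⅕ + R)/2 (a(R) = ((R + ⅕)*(R + R))/4 = ((⅕ + R)*(2*R))/4 = (2*R*(⅕ + R))/4 = R*(⅕ + R)/2)
-4479/(a((-5 + 2)*4) + 817) = -4479/(((-5 + 2)*4)*(1 + 5*((-5 + 2)*4))/10 + 817) = -4479/((-3*4)*(1 + 5*(-3*4))/10 + 817) = -4479/((⅒)*(-12)*(1 + 5*(-12)) + 817) = -4479/((⅒)*(-12)*(1 - 60) + 817) = -4479/((⅒)*(-12)*(-59) + 817) = -4479/(354/5 + 817) = -4479/4439/5 = -4479*5/4439 = -22395/4439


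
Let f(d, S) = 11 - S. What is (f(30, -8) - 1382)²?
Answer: 1857769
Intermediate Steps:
(f(30, -8) - 1382)² = ((11 - 1*(-8)) - 1382)² = ((11 + 8) - 1382)² = (19 - 1382)² = (-1363)² = 1857769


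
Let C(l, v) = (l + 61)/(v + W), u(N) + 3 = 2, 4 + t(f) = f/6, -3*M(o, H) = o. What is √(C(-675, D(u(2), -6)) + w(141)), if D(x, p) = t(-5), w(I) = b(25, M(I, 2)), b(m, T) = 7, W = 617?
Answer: √80905171/3673 ≈ 2.4489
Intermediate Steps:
M(o, H) = -o/3
t(f) = -4 + f/6
w(I) = 7
u(N) = -1 (u(N) = -3 + 2 = -1)
D(x, p) = -29/6 (D(x, p) = -4 + (⅙)*(-5) = -4 - ⅚ = -29/6)
C(l, v) = (61 + l)/(617 + v) (C(l, v) = (l + 61)/(v + 617) = (61 + l)/(617 + v))
√(C(-675, D(u(2), -6)) + w(141)) = √((61 - 675)/(617 - 29/6) + 7) = √(-614/(3673/6) + 7) = √((6/3673)*(-614) + 7) = √(-3684/3673 + 7) = √(22027/3673) = √80905171/3673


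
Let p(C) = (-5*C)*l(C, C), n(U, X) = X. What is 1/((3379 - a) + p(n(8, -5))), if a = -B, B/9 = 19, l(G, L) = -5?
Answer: 1/3425 ≈ 0.00029197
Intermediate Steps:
B = 171 (B = 9*19 = 171)
p(C) = 25*C (p(C) = -5*C*(-5) = 25*C)
a = -171 (a = -1*171 = -171)
1/((3379 - a) + p(n(8, -5))) = 1/((3379 - 1*(-171)) + 25*(-5)) = 1/((3379 + 171) - 125) = 1/(3550 - 125) = 1/3425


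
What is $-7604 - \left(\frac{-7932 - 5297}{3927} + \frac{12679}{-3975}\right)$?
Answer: $- \frac{39531577864}{5203275} \approx -7597.4$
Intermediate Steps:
$-7604 - \left(\frac{-7932 - 5297}{3927} + \frac{12679}{-3975}\right) = -7604 - \left(\left(-7932 - 5297\right) \frac{1}{3927} + 12679 \left(- \frac{1}{3975}\right)\right) = -7604 - \left(\left(-13229\right) \frac{1}{3927} - \frac{12679}{3975}\right) = -7604 - \left(- \frac{13229}{3927} - \frac{12679}{3975}\right) = -7604 - - \frac{34125236}{5203275} = -7604 + \frac{34125236}{5203275} = - \frac{39531577864}{5203275}$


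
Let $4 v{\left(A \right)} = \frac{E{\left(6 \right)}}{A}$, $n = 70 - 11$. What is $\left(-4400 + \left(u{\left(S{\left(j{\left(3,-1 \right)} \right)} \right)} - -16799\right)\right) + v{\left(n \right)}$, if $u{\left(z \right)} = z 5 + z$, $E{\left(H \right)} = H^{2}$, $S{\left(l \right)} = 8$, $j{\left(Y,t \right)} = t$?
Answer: $\frac{734382}{59} \approx 12447.0$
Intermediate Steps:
$u{\left(z \right)} = 6 z$ ($u{\left(z \right)} = 5 z + z = 6 z$)
$n = 59$ ($n = 70 - 11 = 59$)
$v{\left(A \right)} = \frac{9}{A}$ ($v{\left(A \right)} = \frac{6^{2} \frac{1}{A}}{4} = \frac{36 \frac{1}{A}}{4} = \frac{9}{A}$)
$\left(-4400 + \left(u{\left(S{\left(j{\left(3,-1 \right)} \right)} \right)} - -16799\right)\right) + v{\left(n \right)} = \left(-4400 + \left(6 \cdot 8 - -16799\right)\right) + \frac{9}{59} = \left(-4400 + \left(48 + 16799\right)\right) + 9 \cdot \frac{1}{59} = \left(-4400 + 16847\right) + \frac{9}{59} = 12447 + \frac{9}{59} = \frac{734382}{59}$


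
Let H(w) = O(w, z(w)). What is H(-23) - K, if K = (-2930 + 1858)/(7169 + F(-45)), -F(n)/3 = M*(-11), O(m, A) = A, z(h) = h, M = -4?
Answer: -160779/7037 ≈ -22.848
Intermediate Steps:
F(n) = -132 (F(n) = -(-12)*(-11) = -3*44 = -132)
K = -1072/7037 (K = (-2930 + 1858)/(7169 - 132) = -1072/7037 ≈ -0.15234)
H(w) = w
H(-23) - K = -23 - 1*(-1072/7037) = -23 + 1072/7037 = -160779/7037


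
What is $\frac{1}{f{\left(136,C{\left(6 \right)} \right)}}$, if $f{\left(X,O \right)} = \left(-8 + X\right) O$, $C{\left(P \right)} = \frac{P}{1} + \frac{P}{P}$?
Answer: $\frac{1}{896} \approx 0.0011161$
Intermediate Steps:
$C{\left(P \right)} = 1 + P$ ($C{\left(P \right)} = P 1 + 1 = P + 1 = 1 + P$)
$f{\left(X,O \right)} = O \left(-8 + X\right)$
$\frac{1}{f{\left(136,C{\left(6 \right)} \right)}} = \frac{1}{\left(1 + 6\right) \left(-8 + 136\right)} = \frac{1}{7 \cdot 128} = \frac{1}{896}$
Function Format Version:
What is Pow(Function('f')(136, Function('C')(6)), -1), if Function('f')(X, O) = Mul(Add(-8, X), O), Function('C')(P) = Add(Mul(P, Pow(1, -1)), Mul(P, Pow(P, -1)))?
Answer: Rational(1, 896) ≈ 0.0011161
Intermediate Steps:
Function('C')(P) = Add(1, P) (Function('C')(P) = Add(Mul(P, 1), 1) = Add(P, 1) = Add(1, P))
Function('f')(X, O) = Mul(O, Add(-8, X))
Pow(Function('f')(136, Function('C')(6)), -1) = Pow(Mul(Add(1, 6), Add(-8, 136)), -1) = Pow(Mul(7, 128), -1) = Pow(896, -1) = Rational(1, 896)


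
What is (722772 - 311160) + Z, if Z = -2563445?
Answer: -2151833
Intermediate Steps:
(722772 - 311160) + Z = (722772 - 311160) - 2563445 = 411612 - 2563445 = -2151833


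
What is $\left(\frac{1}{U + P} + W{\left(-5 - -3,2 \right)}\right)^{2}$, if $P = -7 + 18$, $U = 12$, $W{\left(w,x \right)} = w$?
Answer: $\frac{2025}{529} \approx 3.828$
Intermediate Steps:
$P = 11$
$\left(\frac{1}{U + P} + W{\left(-5 - -3,2 \right)}\right)^{2} = \left(\frac{1}{12 + 11} - 2\right)^{2} = \left(\frac{1}{23} + \left(-5 + 3\right)\right)^{2} = \left(\frac{1}{23} - 2\right)^{2} = \left(- \frac{45}{23}\right)^{2} = \frac{2025}{529}$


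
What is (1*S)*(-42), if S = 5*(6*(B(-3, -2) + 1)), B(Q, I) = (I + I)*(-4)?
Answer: -21420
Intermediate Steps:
B(Q, I) = -8*I (B(Q, I) = (2*I)*(-4) = -8*I)
S = 510 (S = 5*(6*(-8*(-2) + 1)) = 5*(6*(16 + 1)) = 5*(6*17) = 5*102 = 510)
(1*S)*(-42) = (1*510)*(-42) = 510*(-42) = -21420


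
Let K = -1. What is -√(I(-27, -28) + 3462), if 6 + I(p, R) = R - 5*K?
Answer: -√3433 ≈ -58.592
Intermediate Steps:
I(p, R) = -1 + R (I(p, R) = -6 + (R - 5*(-1)) = -6 + (R + 5) = -6 + (5 + R) = -1 + R)
-√(I(-27, -28) + 3462) = -√((-1 - 28) + 3462) = -√(-29 + 3462) = -√3433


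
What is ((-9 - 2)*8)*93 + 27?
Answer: -8157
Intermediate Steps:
((-9 - 2)*8)*93 + 27 = -11*8*93 + 27 = -88*93 + 27 = -8184 + 27 = -8157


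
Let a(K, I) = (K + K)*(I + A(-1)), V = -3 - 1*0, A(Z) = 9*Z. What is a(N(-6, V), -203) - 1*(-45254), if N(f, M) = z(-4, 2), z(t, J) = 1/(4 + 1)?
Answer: 225846/5 ≈ 45169.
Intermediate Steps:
V = -3 (V = -3 + 0 = -3)
z(t, J) = ⅕ (z(t, J) = 1/5 = ⅕)
N(f, M) = ⅕
a(K, I) = 2*K*(-9 + I) (a(K, I) = (K + K)*(I + 9*(-1)) = (2*K)*(I - 9) = (2*K)*(-9 + I) = 2*K*(-9 + I))
a(N(-6, V), -203) - 1*(-45254) = 2*(⅕)*(-9 - 203) - 1*(-45254) = 2*(⅕)*(-212) + 45254 = -424/5 + 45254 = 225846/5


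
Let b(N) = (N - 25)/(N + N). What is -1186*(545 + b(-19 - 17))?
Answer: -23305493/36 ≈ -6.4738e+5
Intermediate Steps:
b(N) = (-25 + N)/(2*N) (b(N) = (-25 + N)/((2*N)) = (-25 + N)*(1/(2*N)) = (-25 + N)/(2*N))
-1186*(545 + b(-19 - 17)) = -1186*(545 + (-25 + (-19 - 17))/(2*(-19 - 17))) = -1186*(545 + (½)*(-25 - 36)/(-36)) = -1186*(545 + (½)*(-1/36)*(-61)) = -1186*(545 + 61/72) = -1186*39301/72 = -23305493/36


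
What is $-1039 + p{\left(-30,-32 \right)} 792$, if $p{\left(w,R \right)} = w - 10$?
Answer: $-32719$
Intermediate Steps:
$p{\left(w,R \right)} = -10 + w$
$-1039 + p{\left(-30,-32 \right)} 792 = -1039 + \left(-10 - 30\right) 792 = -1039 - 31680 = -32719$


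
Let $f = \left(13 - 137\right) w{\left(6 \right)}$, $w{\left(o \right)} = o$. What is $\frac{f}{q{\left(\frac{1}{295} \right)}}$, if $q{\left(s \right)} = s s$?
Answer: $-64746600$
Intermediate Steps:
$q{\left(s \right)} = s^{2}$
$f = -744$ ($f = \left(13 - 137\right) 6 = \left(-124\right) 6 = -744$)
$\frac{f}{q{\left(\frac{1}{295} \right)}} = - \frac{744}{\left(\frac{1}{295}\right)^{2}} = - 744 \frac{1}{\frac{1}{87025}} = \left(-744\right) 87025 = -64746600$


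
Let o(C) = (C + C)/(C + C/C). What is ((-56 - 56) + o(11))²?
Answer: 436921/36 ≈ 12137.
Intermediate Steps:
o(C) = 2*C/(1 + C) (o(C) = (2*C)/(C + 1) = (2*C)/(1 + C) = 2*C/(1 + C))
((-56 - 56) + o(11))² = ((-56 - 56) + 2*11/(1 + 11))² = (-112 + 2*11/12)² = (-112 + 2*11*(1/12))² = (-112 + 11/6)² = (-661/6)² = 436921/36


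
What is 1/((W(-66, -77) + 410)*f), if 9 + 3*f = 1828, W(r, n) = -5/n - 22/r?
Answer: 693/172444838 ≈ 4.0187e-6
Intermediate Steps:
W(r, n) = -22/r - 5/n
f = 1819/3 (f = -3 + (⅓)*1828 = -3 + 1828/3 = 1819/3 ≈ 606.33)
1/((W(-66, -77) + 410)*f) = 1/(((-22/(-66) - 5/(-77)) + 410)*(1819/3)) = (3/1819)/((-22*(-1/66) - 5*(-1/77)) + 410) = (3/1819)/((⅓ + 5/77) + 410) = (3/1819)/(92/231 + 410) = (3/1819)/(94802/231) = (231/94802)*(3/1819) = 693/172444838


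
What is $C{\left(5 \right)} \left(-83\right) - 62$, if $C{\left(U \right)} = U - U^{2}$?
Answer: $1598$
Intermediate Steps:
$C{\left(5 \right)} \left(-83\right) - 62 = 5 \left(1 - 5\right) \left(-83\right) - 62 = 5 \left(-4\right) \left(-83\right) - 62 = \left(-20\right) \left(-83\right) - 62 = 1660 - 62 = 1598$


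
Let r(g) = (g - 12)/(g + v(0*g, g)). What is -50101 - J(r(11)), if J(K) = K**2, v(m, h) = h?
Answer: -24248885/484 ≈ -50101.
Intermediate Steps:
r(g) = (-12 + g)/(2*g) (r(g) = (g - 12)/(g + g) = (-12 + g)/((2*g)) = (-12 + g)*(1/(2*g)) = (-12 + g)/(2*g))
-50101 - J(r(11)) = -50101 - ((1/2)*(-12 + 11)/11)**2 = -50101 - ((1/2)*(1/11)*(-1))**2 = -50101 - (-1/22)**2 = -50101 - 1*1/484 = -50101 - 1/484 = -24248885/484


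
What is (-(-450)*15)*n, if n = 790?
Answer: 5332500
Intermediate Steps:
(-(-450)*15)*n = -(-450)*15*790 = -450*(-15)*790 = 6750*790 = 5332500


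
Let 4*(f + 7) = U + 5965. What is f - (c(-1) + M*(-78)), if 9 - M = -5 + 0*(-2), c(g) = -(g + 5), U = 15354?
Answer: 25675/4 ≈ 6418.8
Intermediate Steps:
c(g) = -5 - g (c(g) = -(5 + g) = -5 - g)
M = 14 (M = 9 - (-5 + 0*(-2)) = 9 - (-5 + 0) = 9 - 1*(-5) = 9 + 5 = 14)
f = 21291/4 (f = -7 + (15354 + 5965)/4 = -7 + (¼)*21319 = -7 + 21319/4 = 21291/4 ≈ 5322.8)
f - (c(-1) + M*(-78)) = 21291/4 - ((-5 - 1*(-1)) + 14*(-78)) = 21291/4 - ((-5 + 1) - 1092) = 21291/4 - (-4 - 1092) = 21291/4 - 1*(-1096) = 21291/4 + 1096 = 25675/4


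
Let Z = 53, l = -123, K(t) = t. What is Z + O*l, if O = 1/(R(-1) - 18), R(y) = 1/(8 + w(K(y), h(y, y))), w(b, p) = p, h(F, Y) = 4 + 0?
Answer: 12871/215 ≈ 59.865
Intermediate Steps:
h(F, Y) = 4
R(y) = 1/12 (R(y) = 1/(8 + 4) = 1/12)
O = -12/215 (O = 1/(1/12 - 18) = 1/(-215/12) = -12/215 ≈ -0.055814)
Z + O*l = 53 - 12/215*(-123) = 53 + 1476/215 = 12871/215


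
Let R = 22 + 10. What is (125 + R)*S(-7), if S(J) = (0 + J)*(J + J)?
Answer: 15386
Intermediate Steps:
S(J) = 2*J**2 (S(J) = J*(2*J) = 2*J**2)
R = 32
(125 + R)*S(-7) = (125 + 32)*(2*(-7)**2) = 157*(2*49) = 157*98 = 15386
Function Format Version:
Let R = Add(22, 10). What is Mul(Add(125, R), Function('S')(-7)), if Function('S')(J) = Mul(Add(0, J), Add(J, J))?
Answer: 15386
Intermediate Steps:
Function('S')(J) = Mul(2, Pow(J, 2)) (Function('S')(J) = Mul(J, Mul(2, J)) = Mul(2, Pow(J, 2)))
R = 32
Mul(Add(125, R), Function('S')(-7)) = Mul(Add(125, 32), Mul(2, Pow(-7, 2))) = Mul(157, Mul(2, 49)) = Mul(157, 98) = 15386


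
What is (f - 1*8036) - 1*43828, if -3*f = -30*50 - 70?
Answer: -154022/3 ≈ -51341.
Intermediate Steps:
f = 1570/3 (f = -(-30*50 - 70)/3 = -(-1500 - 70)/3 = -⅓*(-1570) = 1570/3 ≈ 523.33)
(f - 1*8036) - 1*43828 = (1570/3 - 1*8036) - 1*43828 = (1570/3 - 8036) - 43828 = -22538/3 - 43828 = -154022/3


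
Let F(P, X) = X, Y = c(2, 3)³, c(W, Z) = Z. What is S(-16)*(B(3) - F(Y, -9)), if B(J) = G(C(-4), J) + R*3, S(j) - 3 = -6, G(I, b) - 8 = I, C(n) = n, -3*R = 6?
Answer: -21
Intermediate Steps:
R = -2 (R = -⅓*6 = -2)
G(I, b) = 8 + I
S(j) = -3 (S(j) = 3 - 6 = -3)
Y = 27 (Y = 3³ = 27)
B(J) = -2 (B(J) = (8 - 4) - 2*3 = 4 - 6 = -2)
S(-16)*(B(3) - F(Y, -9)) = -3*(-2 - 1*(-9)) = -3*(-2 + 9) = -3*7 = -21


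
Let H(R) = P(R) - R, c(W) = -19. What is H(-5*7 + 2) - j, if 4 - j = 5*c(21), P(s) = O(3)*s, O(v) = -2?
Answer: 0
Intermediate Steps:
P(s) = -2*s
j = 99 (j = 4 - 5*(-19) = 4 - 1*(-95) = 4 + 95 = 99)
H(R) = -3*R (H(R) = -2*R - R = -3*R)
H(-5*7 + 2) - j = -3*(-5*7 + 2) - 1*99 = -3*(-35 + 2) - 99 = -3*(-33) - 99 = 99 - 99 = 0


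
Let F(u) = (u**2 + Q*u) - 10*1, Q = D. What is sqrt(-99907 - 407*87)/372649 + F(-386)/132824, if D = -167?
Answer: 26681/16603 + 2*I*sqrt(33829)/372649 ≈ 1.607 + 0.00098713*I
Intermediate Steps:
Q = -167
F(u) = -10 + u**2 - 167*u (F(u) = (u**2 - 167*u) - 10*1 = (u**2 - 167*u) - 10 = -10 + u**2 - 167*u)
sqrt(-99907 - 407*87)/372649 + F(-386)/132824 = sqrt(-99907 - 407*87)/372649 + (-10 + (-386)**2 - 167*(-386))/132824 = sqrt(-99907 - 35409)*(1/372649) + (-10 + 148996 + 64462)*(1/132824) = sqrt(-135316)*(1/372649) + 213448*(1/132824) = (2*I*sqrt(33829))*(1/372649) + 26681/16603 = 2*I*sqrt(33829)/372649 + 26681/16603 = 26681/16603 + 2*I*sqrt(33829)/372649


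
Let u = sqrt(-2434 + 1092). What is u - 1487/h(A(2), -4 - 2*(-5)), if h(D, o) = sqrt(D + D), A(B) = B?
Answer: -1487/2 + I*sqrt(1342) ≈ -743.5 + 36.633*I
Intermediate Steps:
h(D, o) = sqrt(2)*sqrt(D) (h(D, o) = sqrt(2*D) = sqrt(2)*sqrt(D))
u = I*sqrt(1342) (u = sqrt(-1342) = I*sqrt(1342) ≈ 36.633*I)
u - 1487/h(A(2), -4 - 2*(-5)) = I*sqrt(1342) - 1487/(sqrt(2)*sqrt(2)) = I*sqrt(1342) - 1487/2 = -1487/2 + I*sqrt(1342)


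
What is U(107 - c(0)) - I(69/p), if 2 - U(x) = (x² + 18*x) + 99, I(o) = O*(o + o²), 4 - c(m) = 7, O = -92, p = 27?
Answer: -1080625/81 ≈ -13341.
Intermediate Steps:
c(m) = -3 (c(m) = 4 - 1*7 = 4 - 7 = -3)
I(o) = -92*o - 92*o² (I(o) = -92*(o + o²) = -92*o - 92*o²)
U(x) = -97 - x² - 18*x (U(x) = 2 - ((x² + 18*x) + 99) = 2 - (99 + x² + 18*x) = 2 + (-99 - x² - 18*x) = -97 - x² - 18*x)
U(107 - c(0)) - I(69/p) = (-97 - (107 - 1*(-3))² - 18*(107 - 1*(-3))) - (-92)*69/27*(1 + 69/27) = (-97 - (107 + 3)² - 18*(107 + 3)) - (-92)*69*(1/27)*(1 + 69*(1/27)) = (-97 - 1*110² - 18*110) - (-92)*23*(1 + 23/9)/9 = (-97 - 1*12100 - 1980) - (-92)*23*32/(9*9) = (-97 - 12100 - 1980) - 1*(-67712/81) = -14177 + 67712/81 = -1080625/81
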